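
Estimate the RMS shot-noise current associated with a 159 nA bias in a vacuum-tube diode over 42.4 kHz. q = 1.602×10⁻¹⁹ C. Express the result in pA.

I_n = √(2qI·B)
2qI·B = 2 × 1.602×10⁻¹⁹ × 1.59×10⁻⁷ × 4.24×10⁴ = 2.16×10⁻²¹ A²
I_n = √(2.16×10⁻²¹) = 4.65×10⁻¹¹ A = 46.5 pA

46.5 pA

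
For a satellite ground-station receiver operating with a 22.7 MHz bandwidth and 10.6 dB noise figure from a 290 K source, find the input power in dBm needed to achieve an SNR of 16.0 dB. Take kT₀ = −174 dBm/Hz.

Sensitivity = −174 + 10 log₁₀(B) + NF + SNR_min
= −174 + 73.56 + 10.6 + 16.0
= −73.84 dBm → −73.8 dBm

−73.8 dBm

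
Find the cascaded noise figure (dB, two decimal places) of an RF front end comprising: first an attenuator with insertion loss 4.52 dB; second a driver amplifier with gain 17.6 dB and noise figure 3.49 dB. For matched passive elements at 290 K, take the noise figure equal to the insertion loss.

Convert to linear (a loss of L dB is a gain of −L dB): F_i = 10^(NF_i/10), G_i = 10^(G_i,dB/10)
  Stage 1: F_1 = 10^(4.52/10) = 2.831, G_1 = 10^(−4.52/10) = 0.3532
  Stage 2: F_2 = 10^(3.49/10) = 2.234, G_2 = 10^(17.6/10) = 57.54
Friis cascade:
  F = 2.831 + (2.234 − 1)/0.3532 = 6.324
NF = 10 log₁₀(6.324) = 8.01 dB

8.01 dB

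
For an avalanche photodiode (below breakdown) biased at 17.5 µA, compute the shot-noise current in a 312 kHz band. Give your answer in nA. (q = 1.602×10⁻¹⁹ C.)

I_n = √(2qI·B)
2qI·B = 2 × 1.602×10⁻¹⁹ × 1.75×10⁻⁵ × 3.12×10⁵ = 1.75×10⁻¹⁸ A²
I_n = √(1.75×10⁻¹⁸) = 1.32×10⁻⁹ A = 1.32 nA

1.32 nA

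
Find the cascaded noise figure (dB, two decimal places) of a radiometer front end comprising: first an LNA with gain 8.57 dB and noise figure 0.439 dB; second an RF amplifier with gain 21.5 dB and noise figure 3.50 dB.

Convert to linear (a loss of L dB is a gain of −L dB): F_i = 10^(NF_i/10), G_i = 10^(G_i,dB/10)
  Stage 1: F_1 = 10^(0.439/10) = 1.106, G_1 = 10^(8.57/10) = 7.194
  Stage 2: F_2 = 10^(3.50/10) = 2.239, G_2 = 10^(21.5/10) = 141.3
Friis cascade:
  F = 1.106 + (2.239 − 1)/7.194 = 1.279
NF = 10 log₁₀(1.279) = 1.07 dB

1.07 dB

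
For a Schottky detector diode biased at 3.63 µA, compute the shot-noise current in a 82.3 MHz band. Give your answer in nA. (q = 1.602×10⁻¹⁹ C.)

I_n = √(2qI·B)
2qI·B = 2 × 1.602×10⁻¹⁹ × 3.63×10⁻⁶ × 8.23×10⁷ = 9.57×10⁻¹⁷ A²
I_n = √(9.57×10⁻¹⁷) = 9.78×10⁻⁹ A = 9.78 nA

9.78 nA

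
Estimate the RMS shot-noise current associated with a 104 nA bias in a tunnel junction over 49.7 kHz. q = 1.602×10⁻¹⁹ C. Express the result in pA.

I_n = √(2qI·B)
2qI·B = 2 × 1.602×10⁻¹⁹ × 1.04×10⁻⁷ × 4.97×10⁴ = 1.66×10⁻²¹ A²
I_n = √(1.66×10⁻²¹) = 4.07×10⁻¹¹ A = 40.7 pA

40.7 pA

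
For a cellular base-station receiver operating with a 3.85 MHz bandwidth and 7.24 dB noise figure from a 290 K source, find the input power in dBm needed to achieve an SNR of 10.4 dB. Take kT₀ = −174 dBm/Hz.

Sensitivity = −174 + 10 log₁₀(B) + NF + SNR_min
= −174 + 65.85 + 7.24 + 10.4
= −90.51 dBm → −90.5 dBm

−90.5 dBm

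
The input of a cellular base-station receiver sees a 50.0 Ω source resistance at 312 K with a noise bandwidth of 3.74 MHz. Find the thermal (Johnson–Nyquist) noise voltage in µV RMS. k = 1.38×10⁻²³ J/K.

1.79 µV

V_n = √(4kTRB)
4kTRB = 4 × 1.38×10⁻²³ × 312 × 5.00×10¹ × 3.74×10⁶ = 3.22×10⁻¹² V²
V_n = √(3.22×10⁻¹²) = 1.79×10⁻⁶ V = 1.79 µV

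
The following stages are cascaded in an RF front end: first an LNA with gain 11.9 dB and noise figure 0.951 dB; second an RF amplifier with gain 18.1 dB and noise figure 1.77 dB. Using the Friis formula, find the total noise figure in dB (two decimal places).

1.06 dB

Convert to linear (a loss of L dB is a gain of −L dB): F_i = 10^(NF_i/10), G_i = 10^(G_i,dB/10)
  Stage 1: F_1 = 10^(0.951/10) = 1.245, G_1 = 10^(11.9/10) = 15.49
  Stage 2: F_2 = 10^(1.77/10) = 1.503, G_2 = 10^(18.1/10) = 64.57
Friis cascade:
  F = 1.245 + (1.503 − 1)/15.49 = 1.277
NF = 10 log₁₀(1.277) = 1.06 dB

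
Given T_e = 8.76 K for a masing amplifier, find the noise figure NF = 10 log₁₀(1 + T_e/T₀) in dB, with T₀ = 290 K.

F = 1 + T_e/T₀ = 1 + 8.76/290 = 1.03021
NF = 10 log₁₀(1.03021) = 0.129 dB

0.129 dB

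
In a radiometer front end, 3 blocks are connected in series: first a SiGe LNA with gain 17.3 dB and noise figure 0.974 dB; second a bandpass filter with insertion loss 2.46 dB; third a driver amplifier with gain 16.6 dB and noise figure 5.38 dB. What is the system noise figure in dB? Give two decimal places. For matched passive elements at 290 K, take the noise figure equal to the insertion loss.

1.29 dB

Convert to linear (a loss of L dB is a gain of −L dB): F_i = 10^(NF_i/10), G_i = 10^(G_i,dB/10)
  Stage 1: F_1 = 10^(0.974/10) = 1.251, G_1 = 10^(17.3/10) = 53.70
  Stage 2: F_2 = 10^(2.46/10) = 1.762, G_2 = 10^(−2.46/10) = 0.5675
  Stage 3: F_3 = 10^(5.38/10) = 3.451, G_3 = 10^(16.6/10) = 45.71
Friis cascade:
  F = 1.251 + (1.762 − 1)/53.70 + (3.451 − 1)/30.48 = 1.346
NF = 10 log₁₀(1.346) = 1.29 dB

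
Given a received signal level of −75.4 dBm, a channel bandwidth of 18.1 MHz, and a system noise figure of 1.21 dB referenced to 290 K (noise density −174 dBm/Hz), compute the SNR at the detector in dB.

Noise floor: N = −174 + 10 log₁₀(B) + NF
10 log₁₀(1.81×10⁷) = 72.58 dB
N = −174 + 72.58 + 1.21 = −100.21 dBm
SNR = P_sig − N = −75.4 − (−100.21) = 24.81 dB → 24.8 dB

24.8 dB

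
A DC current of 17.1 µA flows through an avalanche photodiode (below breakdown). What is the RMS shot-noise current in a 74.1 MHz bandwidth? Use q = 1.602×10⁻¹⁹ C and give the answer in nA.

20.1 nA

I_n = √(2qI·B)
2qI·B = 2 × 1.602×10⁻¹⁹ × 1.71×10⁻⁵ × 7.41×10⁷ = 4.06×10⁻¹⁶ A²
I_n = √(4.06×10⁻¹⁶) = 2.01×10⁻⁸ A = 20.1 nA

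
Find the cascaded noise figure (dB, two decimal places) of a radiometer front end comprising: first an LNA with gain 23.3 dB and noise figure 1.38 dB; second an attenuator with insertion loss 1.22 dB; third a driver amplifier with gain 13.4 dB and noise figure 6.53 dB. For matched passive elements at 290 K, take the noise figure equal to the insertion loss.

Convert to linear (a loss of L dB is a gain of −L dB): F_i = 10^(NF_i/10), G_i = 10^(G_i,dB/10)
  Stage 1: F_1 = 10^(1.38/10) = 1.374, G_1 = 10^(23.3/10) = 213.8
  Stage 2: F_2 = 10^(1.22/10) = 1.324, G_2 = 10^(−1.22/10) = 0.7551
  Stage 3: F_3 = 10^(6.53/10) = 4.498, G_3 = 10^(13.4/10) = 21.88
Friis cascade:
  F = 1.374 + (1.324 − 1)/213.8 + (4.498 − 1)/161.4 = 1.397
NF = 10 log₁₀(1.397) = 1.45 dB

1.45 dB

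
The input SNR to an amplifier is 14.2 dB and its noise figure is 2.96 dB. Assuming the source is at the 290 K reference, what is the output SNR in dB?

11.24 dB

By definition F = SNR_in/SNR_out, so in dB: SNR_out = SNR_in − NF
SNR_out = 14.2 − 2.96 = 11.24 dB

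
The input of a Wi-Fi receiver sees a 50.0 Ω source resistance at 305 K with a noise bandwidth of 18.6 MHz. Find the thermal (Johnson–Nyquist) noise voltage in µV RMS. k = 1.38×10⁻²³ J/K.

V_n = √(4kTRB)
4kTRB = 4 × 1.38×10⁻²³ × 305 × 5.00×10¹ × 1.86×10⁷ = 1.57×10⁻¹¹ V²
V_n = √(1.57×10⁻¹¹) = 3.96×10⁻⁶ V = 3.96 µV

3.96 µV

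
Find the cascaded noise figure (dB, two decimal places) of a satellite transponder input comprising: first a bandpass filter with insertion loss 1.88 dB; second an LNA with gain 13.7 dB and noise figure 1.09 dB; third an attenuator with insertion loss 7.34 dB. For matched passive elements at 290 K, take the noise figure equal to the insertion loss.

Convert to linear (a loss of L dB is a gain of −L dB): F_i = 10^(NF_i/10), G_i = 10^(G_i,dB/10)
  Stage 1: F_1 = 10^(1.88/10) = 1.542, G_1 = 10^(−1.88/10) = 0.6486
  Stage 2: F_2 = 10^(1.09/10) = 1.285, G_2 = 10^(13.7/10) = 23.44
  Stage 3: F_3 = 10^(7.34/10) = 5.420, G_3 = 10^(−7.34/10) = 0.1845
Friis cascade:
  F = 1.542 + (1.285 − 1)/0.6486 + (5.420 − 1)/15.21 = 2.272
NF = 10 log₁₀(2.272) = 3.56 dB

3.56 dB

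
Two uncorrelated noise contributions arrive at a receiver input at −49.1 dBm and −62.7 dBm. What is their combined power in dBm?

−48.9 dBm

Convert to linear, add, convert back:
P₁ = 1.23×10⁻⁸ W, P₂ = 5.37×10⁻¹⁰ W
P_tot = 1.28×10⁻⁸ W → 10 log₁₀(P_tot / 10⁻³) = −48.9 dBm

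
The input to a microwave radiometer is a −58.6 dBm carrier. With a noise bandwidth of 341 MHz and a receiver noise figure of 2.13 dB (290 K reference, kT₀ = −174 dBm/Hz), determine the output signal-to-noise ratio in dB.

27.9 dB

Noise floor: N = −174 + 10 log₁₀(B) + NF
10 log₁₀(3.41×10⁸) = 85.33 dB
N = −174 + 85.33 + 2.13 = −86.54 dBm
SNR = P_sig − N = −58.6 − (−86.54) = 27.94 dB → 27.9 dB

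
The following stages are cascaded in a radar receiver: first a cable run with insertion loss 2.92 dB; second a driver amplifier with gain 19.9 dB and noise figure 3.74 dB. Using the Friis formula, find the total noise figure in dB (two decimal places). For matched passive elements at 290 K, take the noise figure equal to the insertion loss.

Convert to linear (a loss of L dB is a gain of −L dB): F_i = 10^(NF_i/10), G_i = 10^(G_i,dB/10)
  Stage 1: F_1 = 10^(2.92/10) = 1.959, G_1 = 10^(−2.92/10) = 0.5105
  Stage 2: F_2 = 10^(3.74/10) = 2.366, G_2 = 10^(19.9/10) = 97.72
Friis cascade:
  F = 1.959 + (2.366 − 1)/0.5105 = 4.634
NF = 10 log₁₀(4.634) = 6.66 dB

6.66 dB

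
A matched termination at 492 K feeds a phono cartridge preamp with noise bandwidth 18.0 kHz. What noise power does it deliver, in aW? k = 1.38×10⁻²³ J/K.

P_n = kTB = 1.38×10⁻²³ × 492 × 1.80×10⁴ = 1.22×10⁻¹⁶ W = 122 aW

122 aW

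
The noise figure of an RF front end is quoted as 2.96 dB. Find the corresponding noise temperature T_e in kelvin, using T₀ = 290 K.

F = 10^(2.96/10) = 1.97697
T_e = (F − 1)·T₀ = (1.97697 − 1) × 290 = 283 K

283 K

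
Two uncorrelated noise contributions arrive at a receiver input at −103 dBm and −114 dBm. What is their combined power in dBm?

Convert to linear, add, convert back:
P₁ = 5.01×10⁻¹⁴ W, P₂ = 3.98×10⁻¹⁵ W
P_tot = 5.41×10⁻¹⁴ W → 10 log₁₀(P_tot / 10⁻³) = −102.7 dBm

−102.7 dBm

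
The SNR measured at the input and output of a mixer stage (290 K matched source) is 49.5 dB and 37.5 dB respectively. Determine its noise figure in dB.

12.0 dB

NF (dB) = SNR_in(dB) − SNR_out(dB) when the source is at T₀
NF = 49.5 − 37.5 = 12.0 dB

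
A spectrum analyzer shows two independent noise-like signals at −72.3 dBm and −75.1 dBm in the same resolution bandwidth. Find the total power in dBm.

−70.5 dBm

Convert to linear, add, convert back:
P₁ = 5.89×10⁻¹¹ W, P₂ = 3.09×10⁻¹¹ W
P_tot = 8.98×10⁻¹¹ W → 10 log₁₀(P_tot / 10⁻³) = −70.5 dBm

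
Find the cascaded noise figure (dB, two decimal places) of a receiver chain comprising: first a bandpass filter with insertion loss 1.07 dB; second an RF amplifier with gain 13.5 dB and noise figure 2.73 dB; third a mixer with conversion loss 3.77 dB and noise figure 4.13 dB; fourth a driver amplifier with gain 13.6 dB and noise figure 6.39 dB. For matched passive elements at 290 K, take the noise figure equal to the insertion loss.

Convert to linear (a loss of L dB is a gain of −L dB): F_i = 10^(NF_i/10), G_i = 10^(G_i,dB/10)
  Stage 1: F_1 = 10^(1.07/10) = 1.279, G_1 = 10^(−1.07/10) = 0.7816
  Stage 2: F_2 = 10^(2.73/10) = 1.875, G_2 = 10^(13.5/10) = 22.39
  Stage 3: F_3 = 10^(4.13/10) = 2.588, G_3 = 10^(−3.77/10) = 0.4198
  Stage 4: F_4 = 10^(6.39/10) = 4.355, G_4 = 10^(13.6/10) = 22.91
Friis cascade:
  F = 1.279 + (1.875 − 1)/0.7816 + (2.588 − 1)/17.50 + (4.355 − 1)/7.345 = 2.946
NF = 10 log₁₀(2.946) = 4.69 dB

4.69 dB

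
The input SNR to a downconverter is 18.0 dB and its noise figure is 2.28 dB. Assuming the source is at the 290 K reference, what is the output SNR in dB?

15.72 dB

By definition F = SNR_in/SNR_out, so in dB: SNR_out = SNR_in − NF
SNR_out = 18.0 − 2.28 = 15.72 dB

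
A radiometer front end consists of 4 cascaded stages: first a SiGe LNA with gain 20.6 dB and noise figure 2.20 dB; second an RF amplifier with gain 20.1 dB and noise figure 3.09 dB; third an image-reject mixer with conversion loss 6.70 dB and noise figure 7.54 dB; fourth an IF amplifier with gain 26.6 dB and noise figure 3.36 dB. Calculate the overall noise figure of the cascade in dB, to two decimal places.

2.23 dB

Convert to linear (a loss of L dB is a gain of −L dB): F_i = 10^(NF_i/10), G_i = 10^(G_i,dB/10)
  Stage 1: F_1 = 10^(2.20/10) = 1.660, G_1 = 10^(20.6/10) = 114.8
  Stage 2: F_2 = 10^(3.09/10) = 2.037, G_2 = 10^(20.1/10) = 102.3
  Stage 3: F_3 = 10^(7.54/10) = 5.675, G_3 = 10^(−6.70/10) = 0.2138
  Stage 4: F_4 = 10^(3.36/10) = 2.168, G_4 = 10^(26.6/10) = 457.1
Friis cascade:
  F = 1.660 + (2.037 − 1)/114.8 + (5.675 − 1)/1.175×10⁴ + (2.168 − 1)/2512 = 1.669
NF = 10 log₁₀(1.669) = 2.23 dB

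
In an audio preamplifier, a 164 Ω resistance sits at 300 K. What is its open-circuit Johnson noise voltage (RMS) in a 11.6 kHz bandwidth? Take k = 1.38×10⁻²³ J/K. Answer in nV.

177 nV

V_n = √(4kTRB)
4kTRB = 4 × 1.38×10⁻²³ × 300 × 1.64×10² × 1.16×10⁴ = 3.15×10⁻¹⁴ V²
V_n = √(3.15×10⁻¹⁴) = 1.77×10⁻⁷ V = 177 nV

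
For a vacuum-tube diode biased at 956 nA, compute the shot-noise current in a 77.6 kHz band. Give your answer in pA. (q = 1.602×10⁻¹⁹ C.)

154 pA

I_n = √(2qI·B)
2qI·B = 2 × 1.602×10⁻¹⁹ × 9.56×10⁻⁷ × 7.76×10⁴ = 2.38×10⁻²⁰ A²
I_n = √(2.38×10⁻²⁰) = 1.54×10⁻¹⁰ A = 154 pA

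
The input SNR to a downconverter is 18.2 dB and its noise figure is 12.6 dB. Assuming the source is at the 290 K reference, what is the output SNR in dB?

5.6 dB

By definition F = SNR_in/SNR_out, so in dB: SNR_out = SNR_in − NF
SNR_out = 18.2 − 12.6 = 5.6 dB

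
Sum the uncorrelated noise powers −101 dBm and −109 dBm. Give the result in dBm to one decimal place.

Convert to linear, add, convert back:
P₁ = 7.94×10⁻¹⁴ W, P₂ = 1.26×10⁻¹⁴ W
P_tot = 9.20×10⁻¹⁴ W → 10 log₁₀(P_tot / 10⁻³) = −100.4 dBm

−100.4 dBm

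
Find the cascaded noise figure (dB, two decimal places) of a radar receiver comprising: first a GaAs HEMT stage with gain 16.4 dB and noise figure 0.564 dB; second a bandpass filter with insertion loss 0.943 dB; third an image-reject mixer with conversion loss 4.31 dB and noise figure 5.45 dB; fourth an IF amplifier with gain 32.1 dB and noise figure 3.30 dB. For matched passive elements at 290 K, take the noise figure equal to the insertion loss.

1.15 dB

Convert to linear (a loss of L dB is a gain of −L dB): F_i = 10^(NF_i/10), G_i = 10^(G_i,dB/10)
  Stage 1: F_1 = 10^(0.564/10) = 1.139, G_1 = 10^(16.4/10) = 43.65
  Stage 2: F_2 = 10^(0.943/10) = 1.243, G_2 = 10^(−0.943/10) = 0.8048
  Stage 3: F_3 = 10^(5.45/10) = 3.508, G_3 = 10^(−4.31/10) = 0.3707
  Stage 4: F_4 = 10^(3.30/10) = 2.138, G_4 = 10^(32.1/10) = 1622
Friis cascade:
  F = 1.139 + (1.243 − 1)/43.65 + (3.508 − 1)/35.13 + (2.138 − 1)/13.02 = 1.303
NF = 10 log₁₀(1.303) = 1.15 dB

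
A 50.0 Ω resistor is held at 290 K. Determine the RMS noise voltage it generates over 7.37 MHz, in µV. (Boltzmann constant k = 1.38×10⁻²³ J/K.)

2.43 µV

V_n = √(4kTRB)
4kTRB = 4 × 1.38×10⁻²³ × 290 × 5.00×10¹ × 7.37×10⁶ = 5.90×10⁻¹² V²
V_n = √(5.90×10⁻¹²) = 2.43×10⁻⁶ V = 2.43 µV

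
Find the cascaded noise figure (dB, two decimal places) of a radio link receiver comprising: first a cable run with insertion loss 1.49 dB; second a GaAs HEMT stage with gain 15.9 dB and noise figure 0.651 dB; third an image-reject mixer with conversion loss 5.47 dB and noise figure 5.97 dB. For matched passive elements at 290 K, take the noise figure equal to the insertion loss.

2.42 dB

Convert to linear (a loss of L dB is a gain of −L dB): F_i = 10^(NF_i/10), G_i = 10^(G_i,dB/10)
  Stage 1: F_1 = 10^(1.49/10) = 1.409, G_1 = 10^(−1.49/10) = 0.7096
  Stage 2: F_2 = 10^(0.651/10) = 1.162, G_2 = 10^(15.9/10) = 38.90
  Stage 3: F_3 = 10^(5.97/10) = 3.954, G_3 = 10^(−5.47/10) = 0.2838
Friis cascade:
  F = 1.409 + (1.162 − 1)/0.7096 + (3.954 − 1)/27.61 = 1.744
NF = 10 log₁₀(1.744) = 2.42 dB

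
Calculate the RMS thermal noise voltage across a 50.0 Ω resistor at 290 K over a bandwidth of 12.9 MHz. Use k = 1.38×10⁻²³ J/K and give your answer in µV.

V_n = √(4kTRB)
4kTRB = 4 × 1.38×10⁻²³ × 290 × 5.00×10¹ × 1.29×10⁷ = 1.03×10⁻¹¹ V²
V_n = √(1.03×10⁻¹¹) = 3.21×10⁻⁶ V = 3.21 µV

3.21 µV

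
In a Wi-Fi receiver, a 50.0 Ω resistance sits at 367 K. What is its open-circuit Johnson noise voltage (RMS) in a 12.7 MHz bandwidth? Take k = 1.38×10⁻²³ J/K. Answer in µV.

V_n = √(4kTRB)
4kTRB = 4 × 1.38×10⁻²³ × 367 × 5.00×10¹ × 1.27×10⁷ = 1.29×10⁻¹¹ V²
V_n = √(1.29×10⁻¹¹) = 3.59×10⁻⁶ V = 3.59 µV

3.59 µV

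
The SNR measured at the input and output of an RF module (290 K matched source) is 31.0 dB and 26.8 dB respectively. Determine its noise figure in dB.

NF (dB) = SNR_in(dB) − SNR_out(dB) when the source is at T₀
NF = 31.0 − 26.8 = 4.2 dB

4.2 dB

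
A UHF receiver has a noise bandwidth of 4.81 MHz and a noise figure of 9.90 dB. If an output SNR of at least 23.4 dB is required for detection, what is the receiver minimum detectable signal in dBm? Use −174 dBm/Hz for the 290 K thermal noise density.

−73.9 dBm

Sensitivity = −174 + 10 log₁₀(B) + NF + SNR_min
= −174 + 66.82 + 9.90 + 23.4
= −73.88 dBm → −73.9 dBm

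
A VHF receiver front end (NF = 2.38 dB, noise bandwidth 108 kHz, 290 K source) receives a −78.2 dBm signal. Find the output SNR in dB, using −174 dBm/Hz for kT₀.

43.1 dB

Noise floor: N = −174 + 10 log₁₀(B) + NF
10 log₁₀(1.08×10⁵) = 50.33 dB
N = −174 + 50.33 + 2.38 = −121.29 dBm
SNR = P_sig − N = −78.2 − (−121.29) = 43.09 dB → 43.1 dB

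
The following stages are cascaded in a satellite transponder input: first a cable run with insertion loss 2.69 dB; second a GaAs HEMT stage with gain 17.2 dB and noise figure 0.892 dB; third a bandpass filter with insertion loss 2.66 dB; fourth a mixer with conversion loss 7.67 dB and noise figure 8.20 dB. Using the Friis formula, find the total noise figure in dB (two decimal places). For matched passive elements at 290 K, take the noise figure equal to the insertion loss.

4.28 dB

Convert to linear (a loss of L dB is a gain of −L dB): F_i = 10^(NF_i/10), G_i = 10^(G_i,dB/10)
  Stage 1: F_1 = 10^(2.69/10) = 1.858, G_1 = 10^(−2.69/10) = 0.5383
  Stage 2: F_2 = 10^(0.892/10) = 1.228, G_2 = 10^(17.2/10) = 52.48
  Stage 3: F_3 = 10^(2.66/10) = 1.845, G_3 = 10^(−2.66/10) = 0.5420
  Stage 4: F_4 = 10^(8.20/10) = 6.607, G_4 = 10^(−7.67/10) = 0.1710
Friis cascade:
  F = 1.858 + (1.228 − 1)/0.5383 + (1.845 − 1)/28.25 + (6.607 − 1)/15.31 = 2.678
NF = 10 log₁₀(2.678) = 4.28 dB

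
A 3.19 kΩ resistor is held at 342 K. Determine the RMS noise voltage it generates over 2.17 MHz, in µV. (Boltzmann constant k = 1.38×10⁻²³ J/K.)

V_n = √(4kTRB)
4kTRB = 4 × 1.38×10⁻²³ × 342 × 3.19×10³ × 2.17×10⁶ = 1.31×10⁻¹⁰ V²
V_n = √(1.31×10⁻¹⁰) = 1.14×10⁻⁵ V = 11.4 µV

11.4 µV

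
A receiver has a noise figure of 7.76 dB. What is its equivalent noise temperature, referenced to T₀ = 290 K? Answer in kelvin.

1441 K

F = 10^(7.76/10) = 5.97035
T_e = (F − 1)·T₀ = (5.97035 − 1) × 290 = 1441 K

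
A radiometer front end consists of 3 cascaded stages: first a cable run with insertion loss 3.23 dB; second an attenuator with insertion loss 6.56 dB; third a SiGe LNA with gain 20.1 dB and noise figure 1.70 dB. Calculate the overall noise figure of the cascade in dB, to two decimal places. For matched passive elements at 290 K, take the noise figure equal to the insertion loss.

Convert to linear (a loss of L dB is a gain of −L dB): F_i = 10^(NF_i/10), G_i = 10^(G_i,dB/10)
  Stage 1: F_1 = 10^(3.23/10) = 2.104, G_1 = 10^(−3.23/10) = 0.4753
  Stage 2: F_2 = 10^(6.56/10) = 4.529, G_2 = 10^(−6.56/10) = 0.2208
  Stage 3: F_3 = 10^(1.70/10) = 1.479, G_3 = 10^(20.1/10) = 102.3
Friis cascade:
  F = 2.104 + (4.529 − 1)/0.4753 + (1.479 − 1)/0.1050 = 14.09
NF = 10 log₁₀(14.09) = 11.49 dB

11.49 dB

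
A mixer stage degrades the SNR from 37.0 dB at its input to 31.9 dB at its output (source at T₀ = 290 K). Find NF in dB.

5.1 dB

NF (dB) = SNR_in(dB) − SNR_out(dB) when the source is at T₀
NF = 37.0 − 31.9 = 5.1 dB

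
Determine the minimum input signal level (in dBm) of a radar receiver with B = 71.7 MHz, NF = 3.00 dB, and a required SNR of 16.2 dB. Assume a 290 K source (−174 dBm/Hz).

Sensitivity = −174 + 10 log₁₀(B) + NF + SNR_min
= −174 + 78.56 + 3.00 + 16.2
= −76.24 dBm → −76.2 dBm

−76.2 dBm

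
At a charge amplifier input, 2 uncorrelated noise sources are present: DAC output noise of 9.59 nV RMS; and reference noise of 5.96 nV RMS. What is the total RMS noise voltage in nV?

11.3 nV

Uncorrelated sources add in power (mean-square): V_tot = √(ΣV_i²)
V_tot = √[(9.59×10⁻⁹)² + (5.96×10⁻⁹)²] = 1.13×10⁻⁸ V = 11.3 nV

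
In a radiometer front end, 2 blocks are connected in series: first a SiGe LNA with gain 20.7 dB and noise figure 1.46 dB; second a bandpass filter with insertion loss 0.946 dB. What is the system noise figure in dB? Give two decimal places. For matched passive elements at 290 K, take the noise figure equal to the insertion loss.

Convert to linear (a loss of L dB is a gain of −L dB): F_i = 10^(NF_i/10), G_i = 10^(G_i,dB/10)
  Stage 1: F_1 = 10^(1.46/10) = 1.400, G_1 = 10^(20.7/10) = 117.5
  Stage 2: F_2 = 10^(0.946/10) = 1.243, G_2 = 10^(−0.946/10) = 0.8043
Friis cascade:
  F = 1.400 + (1.243 − 1)/117.5 = 1.402
NF = 10 log₁₀(1.402) = 1.47 dB

1.47 dB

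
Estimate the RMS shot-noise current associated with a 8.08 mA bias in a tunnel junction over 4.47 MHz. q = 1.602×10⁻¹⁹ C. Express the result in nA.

108 nA

I_n = √(2qI·B)
2qI·B = 2 × 1.602×10⁻¹⁹ × 8.08×10⁻³ × 4.47×10⁶ = 1.16×10⁻¹⁴ A²
I_n = √(1.16×10⁻¹⁴) = 1.08×10⁻⁷ A = 108 nA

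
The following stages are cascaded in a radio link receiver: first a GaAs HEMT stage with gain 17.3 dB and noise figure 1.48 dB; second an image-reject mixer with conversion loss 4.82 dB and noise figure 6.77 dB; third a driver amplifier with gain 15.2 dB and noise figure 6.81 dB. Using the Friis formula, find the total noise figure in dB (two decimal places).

Convert to linear (a loss of L dB is a gain of −L dB): F_i = 10^(NF_i/10), G_i = 10^(G_i,dB/10)
  Stage 1: F_1 = 10^(1.48/10) = 1.406, G_1 = 10^(17.3/10) = 53.70
  Stage 2: F_2 = 10^(6.77/10) = 4.753, G_2 = 10^(−4.82/10) = 0.3296
  Stage 3: F_3 = 10^(6.81/10) = 4.797, G_3 = 10^(15.2/10) = 33.11
Friis cascade:
  F = 1.406 + (4.753 − 1)/53.70 + (4.797 − 1)/17.70 = 1.690
NF = 10 log₁₀(1.690) = 2.28 dB

2.28 dB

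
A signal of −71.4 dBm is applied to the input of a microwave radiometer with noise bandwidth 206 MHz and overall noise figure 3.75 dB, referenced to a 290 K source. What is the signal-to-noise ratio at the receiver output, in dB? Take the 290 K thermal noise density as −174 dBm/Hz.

Noise floor: N = −174 + 10 log₁₀(B) + NF
10 log₁₀(2.06×10⁸) = 83.14 dB
N = −174 + 83.14 + 3.75 = −87.11 dBm
SNR = P_sig − N = −71.4 − (−87.11) = 15.71 dB → 15.7 dB

15.7 dB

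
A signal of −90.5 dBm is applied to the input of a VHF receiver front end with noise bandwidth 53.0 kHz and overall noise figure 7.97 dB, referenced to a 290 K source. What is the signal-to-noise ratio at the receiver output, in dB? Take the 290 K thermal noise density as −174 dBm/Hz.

28.3 dB

Noise floor: N = −174 + 10 log₁₀(B) + NF
10 log₁₀(5.30×10⁴) = 47.24 dB
N = −174 + 47.24 + 7.97 = −118.79 dBm
SNR = P_sig − N = −90.5 − (−118.79) = 28.29 dB → 28.3 dB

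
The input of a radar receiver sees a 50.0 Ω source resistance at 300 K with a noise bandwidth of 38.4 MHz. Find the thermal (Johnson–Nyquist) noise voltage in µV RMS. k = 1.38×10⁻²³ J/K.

5.64 µV

V_n = √(4kTRB)
4kTRB = 4 × 1.38×10⁻²³ × 300 × 5.00×10¹ × 3.84×10⁷ = 3.18×10⁻¹¹ V²
V_n = √(3.18×10⁻¹¹) = 5.64×10⁻⁶ V = 5.64 µV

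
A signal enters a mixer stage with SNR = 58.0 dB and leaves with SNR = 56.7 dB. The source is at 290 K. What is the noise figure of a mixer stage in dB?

NF (dB) = SNR_in(dB) − SNR_out(dB) when the source is at T₀
NF = 58.0 − 56.7 = 1.3 dB

1.3 dB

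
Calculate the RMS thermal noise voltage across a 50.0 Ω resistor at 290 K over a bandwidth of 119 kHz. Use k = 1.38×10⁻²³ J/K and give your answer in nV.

309 nV

V_n = √(4kTRB)
4kTRB = 4 × 1.38×10⁻²³ × 290 × 5.00×10¹ × 1.19×10⁵ = 9.52×10⁻¹⁴ V²
V_n = √(9.52×10⁻¹⁴) = 3.09×10⁻⁷ V = 309 nV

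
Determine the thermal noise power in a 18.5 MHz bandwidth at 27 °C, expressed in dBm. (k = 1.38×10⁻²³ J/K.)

T = 27 °C + 273.15 = 300.15 K
P_n = kTB = 1.38×10⁻²³ × 300.15 × 1.85×10⁷ = 7.66×10⁻¹⁴ W
In dBm: 10 log₁₀(7.66×10⁻¹⁴ / 10⁻³) = −101.2 dBm

−101.2 dBm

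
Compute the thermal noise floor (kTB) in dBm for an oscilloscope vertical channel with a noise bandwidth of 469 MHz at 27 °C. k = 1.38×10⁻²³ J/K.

T = 27 °C + 273.15 = 300.15 K
P_n = kTB = 1.38×10⁻²³ × 300.15 × 4.69×10⁸ = 1.94×10⁻¹² W
In dBm: 10 log₁₀(1.94×10⁻¹² / 10⁻³) = −87.1 dBm

−87.1 dBm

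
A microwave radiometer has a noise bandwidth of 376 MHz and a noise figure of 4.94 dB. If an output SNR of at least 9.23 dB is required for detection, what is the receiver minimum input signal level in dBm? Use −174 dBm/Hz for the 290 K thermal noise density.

−74.1 dBm

Sensitivity = −174 + 10 log₁₀(B) + NF + SNR_min
= −174 + 85.75 + 4.94 + 9.23
= −74.08 dBm → −74.1 dBm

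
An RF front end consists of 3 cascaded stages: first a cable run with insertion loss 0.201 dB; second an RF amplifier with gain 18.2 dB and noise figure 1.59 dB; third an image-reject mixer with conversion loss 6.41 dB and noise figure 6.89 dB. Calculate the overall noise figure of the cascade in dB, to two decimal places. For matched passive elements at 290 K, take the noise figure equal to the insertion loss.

Convert to linear (a loss of L dB is a gain of −L dB): F_i = 10^(NF_i/10), G_i = 10^(G_i,dB/10)
  Stage 1: F_1 = 10^(0.201/10) = 1.047, G_1 = 10^(−0.201/10) = 0.9548
  Stage 2: F_2 = 10^(1.59/10) = 1.442, G_2 = 10^(18.2/10) = 66.07
  Stage 3: F_3 = 10^(6.89/10) = 4.887, G_3 = 10^(−6.41/10) = 0.2286
Friis cascade:
  F = 1.047 + (1.442 − 1)/0.9548 + (4.887 − 1)/63.08 = 1.572
NF = 10 log₁₀(1.572) = 1.96 dB

1.96 dB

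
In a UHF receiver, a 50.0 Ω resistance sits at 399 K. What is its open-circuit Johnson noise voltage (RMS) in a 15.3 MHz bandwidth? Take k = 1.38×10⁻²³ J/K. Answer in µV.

4.10 µV

V_n = √(4kTRB)
4kTRB = 4 × 1.38×10⁻²³ × 399 × 5.00×10¹ × 1.53×10⁷ = 1.68×10⁻¹¹ V²
V_n = √(1.68×10⁻¹¹) = 4.10×10⁻⁶ V = 4.10 µV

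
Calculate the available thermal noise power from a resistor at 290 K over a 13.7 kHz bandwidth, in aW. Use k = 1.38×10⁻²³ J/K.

P_n = kTB = 1.38×10⁻²³ × 290 × 1.37×10⁴ = 5.48×10⁻¹⁷ W = 54.8 aW

54.8 aW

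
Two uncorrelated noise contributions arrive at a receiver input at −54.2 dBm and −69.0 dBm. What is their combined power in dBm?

−54.1 dBm

Convert to linear, add, convert back:
P₁ = 3.80×10⁻⁹ W, P₂ = 1.26×10⁻¹⁰ W
P_tot = 3.93×10⁻⁹ W → 10 log₁₀(P_tot / 10⁻³) = −54.1 dBm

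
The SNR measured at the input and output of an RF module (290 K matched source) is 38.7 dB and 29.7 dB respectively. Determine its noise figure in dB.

NF (dB) = SNR_in(dB) − SNR_out(dB) when the source is at T₀
NF = 38.7 − 29.7 = 9.0 dB

9.0 dB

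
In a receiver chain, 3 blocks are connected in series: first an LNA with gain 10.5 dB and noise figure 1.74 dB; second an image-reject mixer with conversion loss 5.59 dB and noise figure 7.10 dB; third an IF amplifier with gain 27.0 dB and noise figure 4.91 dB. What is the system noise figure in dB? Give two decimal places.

4.04 dB

Convert to linear (a loss of L dB is a gain of −L dB): F_i = 10^(NF_i/10), G_i = 10^(G_i,dB/10)
  Stage 1: F_1 = 10^(1.74/10) = 1.493, G_1 = 10^(10.5/10) = 11.22
  Stage 2: F_2 = 10^(7.10/10) = 5.129, G_2 = 10^(−5.59/10) = 0.2761
  Stage 3: F_3 = 10^(4.91/10) = 3.097, G_3 = 10^(27.0/10) = 501.2
Friis cascade:
  F = 1.493 + (5.129 − 1)/11.22 + (3.097 − 1)/3.097 = 2.538
NF = 10 log₁₀(2.538) = 4.04 dB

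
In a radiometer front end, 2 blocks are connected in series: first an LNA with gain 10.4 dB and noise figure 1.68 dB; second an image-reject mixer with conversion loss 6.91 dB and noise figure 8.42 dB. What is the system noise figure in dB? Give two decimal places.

Convert to linear (a loss of L dB is a gain of −L dB): F_i = 10^(NF_i/10), G_i = 10^(G_i,dB/10)
  Stage 1: F_1 = 10^(1.68/10) = 1.472, G_1 = 10^(10.4/10) = 10.96
  Stage 2: F_2 = 10^(8.42/10) = 6.950, G_2 = 10^(−6.91/10) = 0.2037
Friis cascade:
  F = 1.472 + (6.950 − 1)/10.96 = 2.015
NF = 10 log₁₀(2.015) = 3.04 dB

3.04 dB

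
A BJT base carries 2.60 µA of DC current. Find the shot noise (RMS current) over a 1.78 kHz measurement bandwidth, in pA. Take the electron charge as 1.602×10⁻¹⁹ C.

I_n = √(2qI·B)
2qI·B = 2 × 1.602×10⁻¹⁹ × 2.60×10⁻⁶ × 1.78×10³ = 1.48×10⁻²¹ A²
I_n = √(1.48×10⁻²¹) = 3.85×10⁻¹¹ A = 38.5 pA

38.5 pA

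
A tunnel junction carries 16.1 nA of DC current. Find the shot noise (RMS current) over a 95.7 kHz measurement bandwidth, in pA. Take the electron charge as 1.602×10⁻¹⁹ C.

22.2 pA

I_n = √(2qI·B)
2qI·B = 2 × 1.602×10⁻¹⁹ × 1.61×10⁻⁸ × 9.57×10⁴ = 4.94×10⁻²² A²
I_n = √(4.94×10⁻²²) = 2.22×10⁻¹¹ A = 22.2 pA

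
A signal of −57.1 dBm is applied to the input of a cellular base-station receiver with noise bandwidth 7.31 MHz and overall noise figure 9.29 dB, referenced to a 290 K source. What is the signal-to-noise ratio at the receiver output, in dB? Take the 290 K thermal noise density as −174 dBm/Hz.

39.0 dB

Noise floor: N = −174 + 10 log₁₀(B) + NF
10 log₁₀(7.31×10⁶) = 68.64 dB
N = −174 + 68.64 + 9.29 = −96.07 dBm
SNR = P_sig − N = −57.1 − (−96.07) = 38.97 dB → 39.0 dB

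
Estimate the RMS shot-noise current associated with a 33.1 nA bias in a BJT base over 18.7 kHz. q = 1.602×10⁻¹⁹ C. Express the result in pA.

14.1 pA

I_n = √(2qI·B)
2qI·B = 2 × 1.602×10⁻¹⁹ × 3.31×10⁻⁸ × 1.87×10⁴ = 1.98×10⁻²² A²
I_n = √(1.98×10⁻²²) = 1.41×10⁻¹¹ A = 14.1 pA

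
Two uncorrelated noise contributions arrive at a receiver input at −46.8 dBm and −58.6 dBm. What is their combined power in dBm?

Convert to linear, add, convert back:
P₁ = 2.09×10⁻⁸ W, P₂ = 1.38×10⁻⁹ W
P_tot = 2.23×10⁻⁸ W → 10 log₁₀(P_tot / 10⁻³) = −46.5 dBm

−46.5 dBm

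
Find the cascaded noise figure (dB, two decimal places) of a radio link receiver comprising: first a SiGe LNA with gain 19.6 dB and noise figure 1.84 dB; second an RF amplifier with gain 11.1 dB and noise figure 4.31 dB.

Convert to linear (a loss of L dB is a gain of −L dB): F_i = 10^(NF_i/10), G_i = 10^(G_i,dB/10)
  Stage 1: F_1 = 10^(1.84/10) = 1.528, G_1 = 10^(19.6/10) = 91.20
  Stage 2: F_2 = 10^(4.31/10) = 2.698, G_2 = 10^(11.1/10) = 12.88
Friis cascade:
  F = 1.528 + (2.698 − 1)/91.20 = 1.546
NF = 10 log₁₀(1.546) = 1.89 dB

1.89 dB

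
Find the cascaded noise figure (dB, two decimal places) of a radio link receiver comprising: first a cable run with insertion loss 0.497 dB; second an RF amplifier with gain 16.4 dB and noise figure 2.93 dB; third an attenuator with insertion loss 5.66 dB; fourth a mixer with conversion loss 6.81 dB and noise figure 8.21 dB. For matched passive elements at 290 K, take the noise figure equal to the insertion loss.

4.47 dB

Convert to linear (a loss of L dB is a gain of −L dB): F_i = 10^(NF_i/10), G_i = 10^(G_i,dB/10)
  Stage 1: F_1 = 10^(0.497/10) = 1.121, G_1 = 10^(−0.497/10) = 0.8919
  Stage 2: F_2 = 10^(2.93/10) = 1.963, G_2 = 10^(16.4/10) = 43.65
  Stage 3: F_3 = 10^(5.66/10) = 3.681, G_3 = 10^(−5.66/10) = 0.2716
  Stage 4: F_4 = 10^(8.21/10) = 6.622, G_4 = 10^(−6.81/10) = 0.2084
Friis cascade:
  F = 1.121 + (1.963 − 1)/0.8919 + (3.681 − 1)/38.93 + (6.622 − 1)/10.58 = 2.802
NF = 10 log₁₀(2.802) = 4.47 dB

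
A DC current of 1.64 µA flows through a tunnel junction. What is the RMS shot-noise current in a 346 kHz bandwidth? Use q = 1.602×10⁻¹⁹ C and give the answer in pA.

I_n = √(2qI·B)
2qI·B = 2 × 1.602×10⁻¹⁹ × 1.64×10⁻⁶ × 3.46×10⁵ = 1.82×10⁻¹⁹ A²
I_n = √(1.82×10⁻¹⁹) = 4.26×10⁻¹⁰ A = 426 pA

426 pA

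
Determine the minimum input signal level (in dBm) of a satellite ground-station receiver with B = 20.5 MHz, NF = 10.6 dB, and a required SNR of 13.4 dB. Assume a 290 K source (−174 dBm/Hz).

Sensitivity = −174 + 10 log₁₀(B) + NF + SNR_min
= −174 + 73.12 + 10.6 + 13.4
= −76.88 dBm → −76.9 dBm

−76.9 dBm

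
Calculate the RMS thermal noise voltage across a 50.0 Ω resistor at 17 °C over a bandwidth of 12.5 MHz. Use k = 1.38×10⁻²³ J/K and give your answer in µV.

T = 17 °C + 273.15 = 290.15 K
V_n = √(4kTRB)
4kTRB = 4 × 1.38×10⁻²³ × 290.15 × 5.00×10¹ × 1.25×10⁷ = 1.00×10⁻¹¹ V²
V_n = √(1.00×10⁻¹¹) = 3.16×10⁻⁶ V = 3.16 µV

3.16 µV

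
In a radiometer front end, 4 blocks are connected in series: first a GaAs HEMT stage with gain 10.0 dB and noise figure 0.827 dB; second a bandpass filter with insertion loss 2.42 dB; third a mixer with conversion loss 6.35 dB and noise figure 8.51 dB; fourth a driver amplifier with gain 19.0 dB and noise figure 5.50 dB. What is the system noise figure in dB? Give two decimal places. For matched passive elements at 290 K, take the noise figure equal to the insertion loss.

Convert to linear (a loss of L dB is a gain of −L dB): F_i = 10^(NF_i/10), G_i = 10^(G_i,dB/10)
  Stage 1: F_1 = 10^(0.827/10) = 1.210, G_1 = 10^(10.0/10) = 10.00
  Stage 2: F_2 = 10^(2.42/10) = 1.746, G_2 = 10^(−2.42/10) = 0.5728
  Stage 3: F_3 = 10^(8.51/10) = 7.096, G_3 = 10^(−6.35/10) = 0.2317
  Stage 4: F_4 = 10^(5.50/10) = 3.548, G_4 = 10^(19.0/10) = 79.43
Friis cascade:
  F = 1.210 + (1.746 − 1)/10.00 + (7.096 − 1)/5.728 + (3.548 − 1)/1.327 = 4.268
NF = 10 log₁₀(4.268) = 6.30 dB

6.30 dB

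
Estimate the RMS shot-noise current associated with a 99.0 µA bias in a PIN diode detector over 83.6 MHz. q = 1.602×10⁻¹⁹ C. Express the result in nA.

I_n = √(2qI·B)
2qI·B = 2 × 1.602×10⁻¹⁹ × 9.90×10⁻⁵ × 8.36×10⁷ = 2.65×10⁻¹⁵ A²
I_n = √(2.65×10⁻¹⁵) = 5.15×10⁻⁸ A = 51.5 nA

51.5 nA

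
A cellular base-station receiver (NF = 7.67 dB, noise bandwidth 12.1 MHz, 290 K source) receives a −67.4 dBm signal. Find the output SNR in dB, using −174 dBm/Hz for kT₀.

28.1 dB

Noise floor: N = −174 + 10 log₁₀(B) + NF
10 log₁₀(1.21×10⁷) = 70.83 dB
N = −174 + 70.83 + 7.67 = −95.50 dBm
SNR = P_sig − N = −67.4 − (−95.50) = 28.10 dB → 28.1 dB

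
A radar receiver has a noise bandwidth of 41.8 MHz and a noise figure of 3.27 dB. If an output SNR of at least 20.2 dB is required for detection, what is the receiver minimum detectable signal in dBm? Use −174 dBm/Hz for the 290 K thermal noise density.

Sensitivity = −174 + 10 log₁₀(B) + NF + SNR_min
= −174 + 76.21 + 3.27 + 20.2
= −74.32 dBm → −74.3 dBm

−74.3 dBm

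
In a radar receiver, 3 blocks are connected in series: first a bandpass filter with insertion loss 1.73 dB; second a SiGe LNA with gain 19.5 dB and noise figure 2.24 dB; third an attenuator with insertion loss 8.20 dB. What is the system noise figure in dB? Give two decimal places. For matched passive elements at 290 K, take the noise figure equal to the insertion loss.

Convert to linear (a loss of L dB is a gain of −L dB): F_i = 10^(NF_i/10), G_i = 10^(G_i,dB/10)
  Stage 1: F_1 = 10^(1.73/10) = 1.489, G_1 = 10^(−1.73/10) = 0.6714
  Stage 2: F_2 = 10^(2.24/10) = 1.675, G_2 = 10^(19.5/10) = 89.13
  Stage 3: F_3 = 10^(8.20/10) = 6.607, G_3 = 10^(−8.20/10) = 0.1514
Friis cascade:
  F = 1.489 + (1.675 − 1)/0.6714 + (6.607 − 1)/59.84 = 2.588
NF = 10 log₁₀(2.588) = 4.13 dB

4.13 dB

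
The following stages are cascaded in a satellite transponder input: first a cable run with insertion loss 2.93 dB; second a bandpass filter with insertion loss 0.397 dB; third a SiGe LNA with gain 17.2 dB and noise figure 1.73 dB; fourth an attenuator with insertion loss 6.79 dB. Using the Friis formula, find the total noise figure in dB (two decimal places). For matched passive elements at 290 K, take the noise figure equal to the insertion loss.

Convert to linear (a loss of L dB is a gain of −L dB): F_i = 10^(NF_i/10), G_i = 10^(G_i,dB/10)
  Stage 1: F_1 = 10^(2.93/10) = 1.963, G_1 = 10^(−2.93/10) = 0.5093
  Stage 2: F_2 = 10^(0.397/10) = 1.096, G_2 = 10^(−0.397/10) = 0.9126
  Stage 3: F_3 = 10^(1.73/10) = 1.489, G_3 = 10^(17.2/10) = 52.48
  Stage 4: F_4 = 10^(6.79/10) = 4.775, G_4 = 10^(−6.79/10) = 0.2094
Friis cascade:
  F = 1.963 + (1.096 − 1)/0.5093 + (1.489 − 1)/0.4648 + (4.775 − 1)/24.39 = 3.359
NF = 10 log₁₀(3.359) = 5.26 dB

5.26 dB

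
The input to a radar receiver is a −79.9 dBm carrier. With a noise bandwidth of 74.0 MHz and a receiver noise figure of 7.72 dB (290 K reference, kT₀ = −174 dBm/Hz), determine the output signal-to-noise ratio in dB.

7.7 dB

Noise floor: N = −174 + 10 log₁₀(B) + NF
10 log₁₀(7.40×10⁷) = 78.69 dB
N = −174 + 78.69 + 7.72 = −87.59 dBm
SNR = P_sig − N = −79.9 − (−87.59) = 7.69 dB → 7.7 dB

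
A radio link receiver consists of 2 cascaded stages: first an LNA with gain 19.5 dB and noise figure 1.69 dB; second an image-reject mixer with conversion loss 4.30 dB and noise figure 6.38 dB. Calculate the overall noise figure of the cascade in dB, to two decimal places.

Convert to linear (a loss of L dB is a gain of −L dB): F_i = 10^(NF_i/10), G_i = 10^(G_i,dB/10)
  Stage 1: F_1 = 10^(1.69/10) = 1.476, G_1 = 10^(19.5/10) = 89.13
  Stage 2: F_2 = 10^(6.38/10) = 4.345, G_2 = 10^(−4.30/10) = 0.3715
Friis cascade:
  F = 1.476 + (4.345 − 1)/89.13 = 1.513
NF = 10 log₁₀(1.513) = 1.80 dB

1.80 dB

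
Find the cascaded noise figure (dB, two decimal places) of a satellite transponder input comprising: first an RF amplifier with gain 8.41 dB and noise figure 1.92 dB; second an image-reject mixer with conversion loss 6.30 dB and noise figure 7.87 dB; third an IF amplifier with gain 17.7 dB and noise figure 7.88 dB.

Convert to linear (a loss of L dB is a gain of −L dB): F_i = 10^(NF_i/10), G_i = 10^(G_i,dB/10)
  Stage 1: F_1 = 10^(1.92/10) = 1.556, G_1 = 10^(8.41/10) = 6.934
  Stage 2: F_2 = 10^(7.87/10) = 6.124, G_2 = 10^(−6.30/10) = 0.2344
  Stage 3: F_3 = 10^(7.88/10) = 6.138, G_3 = 10^(17.7/10) = 58.88
Friis cascade:
  F = 1.556 + (6.124 − 1)/6.934 + (6.138 − 1)/1.626 = 5.455
NF = 10 log₁₀(5.455) = 7.37 dB

7.37 dB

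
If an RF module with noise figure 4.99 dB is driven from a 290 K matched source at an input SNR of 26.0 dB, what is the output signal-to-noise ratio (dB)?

By definition F = SNR_in/SNR_out, so in dB: SNR_out = SNR_in − NF
SNR_out = 26.0 − 4.99 = 21.01 dB

21.01 dB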